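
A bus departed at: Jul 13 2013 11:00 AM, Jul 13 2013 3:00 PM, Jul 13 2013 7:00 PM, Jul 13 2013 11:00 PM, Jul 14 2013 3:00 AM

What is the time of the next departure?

Jul 14 2013 7:00 AM

Gaps: 4, 4, 4, 4 hours — each event is 4 hours after the previous one.
Jul 14 2013 3:00 AM + 4 h = Jul 14 2013 7:00 AM.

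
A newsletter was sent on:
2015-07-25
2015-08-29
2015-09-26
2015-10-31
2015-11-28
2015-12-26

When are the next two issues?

These are Saturdays with 35, 28, 35, 28, 28-day gaps.
Each is the final Saturday of its month — 2015-08-29 is past the 28th, so '4th Saturday' doesn't fit.
January 2016 ends with Saturday 2016-01-30.
February 2016 ends with Saturday 2016-02-27.

2016-01-30, 2016-02-27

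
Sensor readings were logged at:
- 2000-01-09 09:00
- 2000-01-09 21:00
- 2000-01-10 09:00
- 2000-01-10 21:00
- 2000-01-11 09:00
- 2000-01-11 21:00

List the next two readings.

The interval is a steady 12 hours (12, 12, 12, 12, 12).
2000-01-11 21:00 + 12 h = 2000-01-12 09:00.
2000-01-12 09:00 + 12 h = 2000-01-12 21:00.

2000-01-12 09:00, 2000-01-12 21:00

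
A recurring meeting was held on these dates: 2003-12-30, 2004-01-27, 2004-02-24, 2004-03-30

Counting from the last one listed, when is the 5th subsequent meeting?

These are Tuesdays with 28, 28, 35-day gaps.
Each is the final Tuesday of its month — 2003-12-30 is past the 28th, so '4th Tuesday' doesn't fit.
April 2004 ends with Tuesday 2004-04-27.
Last Tuesday of May 2004: 2004-05-25.
Last Tuesday of June 2004: 2004-06-29.
Last Tuesday of July 2004: 2004-07-27.
Last Tuesday of August 2004: 2004-08-31.

2004-08-31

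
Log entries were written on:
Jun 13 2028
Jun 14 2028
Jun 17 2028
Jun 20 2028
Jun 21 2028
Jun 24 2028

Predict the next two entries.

The gap pattern 1, 3, 3, 1, 3 repeats every 3 events.
These are the Tuesdays, Wednesdays and Saturdays of each week.
Next Tuesday: Jun 27 2028.
Next Wednesday: Jun 28 2028.

Jun 27 2028, Jun 28 2028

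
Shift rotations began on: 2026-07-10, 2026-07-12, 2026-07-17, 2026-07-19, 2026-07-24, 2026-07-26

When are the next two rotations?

The gap pattern 2, 5, 2, 5, 2 repeats every 2 events.
These are the Fridays and Sundays of each week.
The following Friday is 2026-07-31.
The following Sunday is 2026-08-02.

2026-07-31, 2026-08-02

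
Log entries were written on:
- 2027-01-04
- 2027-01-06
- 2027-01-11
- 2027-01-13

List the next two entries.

2027-01-18, 2027-01-20

The gap pattern 2, 5, 2 repeats every 2 events.
These are the Mondays and Wednesdays of each week.
Next Monday: 2027-01-18.
The following Wednesday is 2027-01-20.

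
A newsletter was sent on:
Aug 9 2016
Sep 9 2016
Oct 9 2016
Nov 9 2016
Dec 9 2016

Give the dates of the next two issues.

Jan 9 2017, Feb 9 2017

Each date is the 9th; the gaps (31, 30, 31, 30) track the month lengths.
The rule is the 9th of each month.
January 2017: Jan 9 2017.
February 2017: Feb 9 2017.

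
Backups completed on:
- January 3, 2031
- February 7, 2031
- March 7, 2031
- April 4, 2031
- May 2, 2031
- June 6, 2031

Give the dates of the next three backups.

July 4, 2031; August 1, 2031; September 5, 2031

Gaps: 35, 28, 28, 28, 35 days — a mix of 28 and 35. Every date is a Friday.
Each is the 1st Friday of its month.
July 2031 — 1st Friday is July 4, 2031.
August 2031 — 1st Friday is August 1, 2031.
September 2031 — 1st Friday is September 5, 2031.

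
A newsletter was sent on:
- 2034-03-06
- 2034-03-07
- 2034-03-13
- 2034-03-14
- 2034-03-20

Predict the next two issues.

2034-03-21, 2034-03-27

The gap pattern 1, 6, 1, 6 repeats every 2 events.
These are the Mondays and Tuesdays of each week.
The following Tuesday is 2034-03-21.
The following Monday is 2034-03-27.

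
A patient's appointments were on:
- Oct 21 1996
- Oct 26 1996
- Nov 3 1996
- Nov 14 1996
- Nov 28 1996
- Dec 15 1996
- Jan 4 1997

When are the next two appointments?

The spacing grows by 3 each time: 5, 8, 11, 14, 17, 20 days.
Next gap: 23 days. Jan 4 1997 + 23 days = Jan 27 1997.
Next gap: 26 days. Jan 27 1997 + 26 days = Feb 22 1997.

Jan 27 1997, Feb 22 1997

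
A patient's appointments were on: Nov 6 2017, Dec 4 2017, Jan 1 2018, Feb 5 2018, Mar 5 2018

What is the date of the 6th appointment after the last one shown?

These are Mondays at 28- or 35-day spacing (28, 28, 35, 28).
The pattern: 1st Monday of the month.
1st Monday of April 2018: Apr 2 2018.
1st Monday of May 2018: May 7 2018.
June 2018 — 1st Monday is Jun 4 2018.
1st Monday of July 2018: Jul 2 2018.
August 2018 — 1st Monday is Aug 6 2018.
1st Monday of September 2018: Sep 3 2018.

Sep 3 2018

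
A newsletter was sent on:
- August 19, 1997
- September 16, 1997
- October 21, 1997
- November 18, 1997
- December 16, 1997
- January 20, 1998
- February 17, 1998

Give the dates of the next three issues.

These are Tuesdays at 28- or 35-day spacing (28, 35, 28, 28, 35, 28).
The pattern: 3rd Tuesday of the month.
3rd Tuesday of March 1998: March 17, 1998.
3rd Tuesday of April 1998: April 21, 1998.
3rd Tuesday of May 1998: May 19, 1998.

March 17, 1998; April 21, 1998; May 19, 1998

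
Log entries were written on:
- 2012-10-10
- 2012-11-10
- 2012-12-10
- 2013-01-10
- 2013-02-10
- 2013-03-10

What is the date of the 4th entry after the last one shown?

2013-07-10

The day-of-month is always 10 (31, 30, 31, 31, 28 days between events).
So this recurs on the 10th of each month.
Next: April 2013 → 2013-04-10.
May 2013: 2013-05-10.
Next: June 2013 → 2013-06-10.
July 2013: 2013-07-10.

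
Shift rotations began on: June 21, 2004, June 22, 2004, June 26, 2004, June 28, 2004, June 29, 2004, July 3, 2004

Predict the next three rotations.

July 5, 2004; July 6, 2004; July 10, 2004

Gaps: 1, 4, 2, 1, 4 days — not constant, but cyclic with period 3.
The events fall on every Monday, Tuesday and Saturday.
The following Monday is July 5, 2004.
Next Tuesday: July 6, 2004.
Next Saturday: July 10, 2004.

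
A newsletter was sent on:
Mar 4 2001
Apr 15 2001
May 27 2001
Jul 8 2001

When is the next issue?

Gaps between consecutive events: 42, 42, 42 days — a constant 42-day interval.
Jul 8 2001 + 42 days = Aug 19 2001.

Aug 19 2001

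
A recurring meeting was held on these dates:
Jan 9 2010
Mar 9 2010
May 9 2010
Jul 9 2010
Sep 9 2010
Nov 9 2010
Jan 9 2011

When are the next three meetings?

Mar 9 2011, May 9 2011, Jul 9 2011

The day-of-month is always 9 (59, 61, 61, 62, 61, 61 days between events).
So this recurs on the 9th of every 2 months.
Next: March 2011 → Mar 9 2011.
Next: May 2011 → May 9 2011.
July 2011: Jul 9 2011.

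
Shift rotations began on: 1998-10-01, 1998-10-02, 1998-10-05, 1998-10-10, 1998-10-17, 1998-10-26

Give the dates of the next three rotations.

1998-11-06, 1998-11-19, 1998-12-04

The spacing grows by 2 each time: 1, 3, 5, 7, 9 days.
Next gap: 11 days. 1998-10-26 + 11 days = 1998-11-06.
Next gap: 13 days. 1998-11-06 + 13 days = 1998-11-19.
Next gap: 15 days. 1998-11-19 + 15 days = 1998-12-04.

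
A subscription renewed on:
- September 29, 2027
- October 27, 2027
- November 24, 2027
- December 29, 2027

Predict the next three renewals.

January 26, 2028; February 23, 2028; March 29, 2028

These are Wednesdays with 28, 28, 35-day gaps.
Each is the final Wednesday of its month — September 29, 2027 is past the 28th, so '4th Wednesday' doesn't fit.
January 2028 ends with Wednesday January 26, 2028.
Last Wednesday of February 2028: February 23, 2028.
March 2028 ends with Wednesday March 29, 2028.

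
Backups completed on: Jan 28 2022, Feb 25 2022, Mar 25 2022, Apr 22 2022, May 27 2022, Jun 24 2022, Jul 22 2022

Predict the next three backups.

Gaps: 28, 28, 28, 35, 28, 28 days — a mix of 28 and 35. Every date is a Friday.
Each is the 4th Friday of its month.
August 2022 — 4th Friday is Aug 26 2022.
4th Friday of September 2022: Sep 23 2022.
4th Friday of October 2022: Oct 28 2022.

Aug 26 2022, Sep 23 2022, Oct 28 2022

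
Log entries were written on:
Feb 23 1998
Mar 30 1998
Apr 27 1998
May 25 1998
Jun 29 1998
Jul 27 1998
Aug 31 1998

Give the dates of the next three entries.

These are Mondays with 35, 28, 28, 35, 28, 35-day gaps.
Each is the final Monday of its month — Mar 30 1998 is past the 28th, so '4th Monday' doesn't fit.
September 1998 ends with Monday Sep 28 1998.
October 1998 ends with Monday Oct 26 1998.
Last Monday of November 1998: Nov 30 1998.

Sep 28 1998, Oct 26 1998, Nov 30 1998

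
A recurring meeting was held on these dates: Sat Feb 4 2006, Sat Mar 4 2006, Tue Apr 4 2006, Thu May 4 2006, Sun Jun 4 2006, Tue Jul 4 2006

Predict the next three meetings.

The day-of-month is always 4 (28, 31, 30, 31, 30 days between events).
So this recurs on the 4th of each month.
August 2006: Fri Aug 4 2006.
September 2006: Mon Sep 4 2006.
October 2006: Wed Oct 4 2006.

Fri Aug 4 2006, Mon Sep 4 2006, Wed Oct 4 2006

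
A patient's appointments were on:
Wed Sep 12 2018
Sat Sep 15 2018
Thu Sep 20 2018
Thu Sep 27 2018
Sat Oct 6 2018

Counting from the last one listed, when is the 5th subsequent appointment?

Intervals are 3, 5, 7, 9 days — an arithmetic progression with common difference 2.
Next gap: 11 days. Sat Oct 6 2018 + 11 days = Wed Oct 17 2018.
Next gap: 13 days. Wed Oct 17 2018 + 13 days = Tue Oct 30 2018.
Next gap: 15 days. Tue Oct 30 2018 + 15 days = Wed Nov 14 2018.
Next gap: 17 days. Wed Nov 14 2018 + 17 days = Sat Dec 1 2018.
Next gap: 19 days. Sat Dec 1 2018 + 19 days = Thu Dec 20 2018.

Thu Dec 20 2018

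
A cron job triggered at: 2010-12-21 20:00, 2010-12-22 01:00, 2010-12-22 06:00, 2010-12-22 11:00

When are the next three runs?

Spacing: 5, 5, 5 h — constant 5 h.
2010-12-22 11:00 + 5 h = 2010-12-22 16:00.
2010-12-22 16:00 + 5 h = 2010-12-22 21:00.
2010-12-22 21:00 + 5 h = 2010-12-23 02:00.

2010-12-22 16:00, 2010-12-22 21:00, 2010-12-23 02:00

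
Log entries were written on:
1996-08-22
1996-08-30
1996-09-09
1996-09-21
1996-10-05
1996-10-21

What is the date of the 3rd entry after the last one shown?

The spacing grows by 2 each time: 8, 10, 12, 14, 16 days.
Next gap: 18 days. 1996-10-21 + 18 days = 1996-11-08.
Next gap: 20 days. 1996-11-08 + 20 days = 1996-11-28.
Next gap: 22 days. 1996-11-28 + 22 days = 1996-12-20.

1996-12-20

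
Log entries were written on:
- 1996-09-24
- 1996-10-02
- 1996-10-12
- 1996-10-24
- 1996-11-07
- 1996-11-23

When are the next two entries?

The spacing grows by 2 each time: 8, 10, 12, 14, 16 days.
Next gap: 18 days. 1996-11-23 + 18 days = 1996-12-11.
Next gap: 20 days. 1996-12-11 + 20 days = 1996-12-31.

1996-12-11, 1996-12-31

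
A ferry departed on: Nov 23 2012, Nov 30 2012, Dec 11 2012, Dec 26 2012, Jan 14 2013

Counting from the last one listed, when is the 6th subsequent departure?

The spacing grows by 4 each time: 7, 11, 15, 19 days.
Next gap: 23 days. Jan 14 2013 + 23 days = Feb 6 2013.
Next gap: 27 days. Feb 6 2013 + 27 days = Mar 5 2013.
Next gap: 31 days. Mar 5 2013 + 31 days = Apr 5 2013.
Next gap: 35 days. Apr 5 2013 + 35 days = May 10 2013.
Next gap: 39 days. May 10 2013 + 39 days = Jun 18 2013.
Next gap: 43 days. Jun 18 2013 + 43 days = Jul 31 2013.

Jul 31 2013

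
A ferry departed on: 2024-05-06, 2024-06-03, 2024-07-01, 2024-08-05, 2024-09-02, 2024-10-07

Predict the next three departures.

These are Mondays at 28- or 35-day spacing (28, 28, 35, 28, 35).
The pattern: 1st Monday of the month.
1st Monday of November 2024: 2024-11-04.
1st Monday of December 2024: 2024-12-02.
1st Monday of January 2025: 2025-01-06.

2024-11-04, 2024-12-02, 2025-01-06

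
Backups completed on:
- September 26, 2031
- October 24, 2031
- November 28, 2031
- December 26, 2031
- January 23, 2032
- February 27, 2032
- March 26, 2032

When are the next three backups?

April 23, 2032; May 28, 2032; June 25, 2032

All dates are Fridays, 28, 35, 28, 28, 35, 28 days apart.
Specifically, the 4th Friday of each month.
4th Friday of April 2032: April 23, 2032.
May 2032 — 4th Friday is May 28, 2032.
4th Friday of June 2032: June 25, 2032.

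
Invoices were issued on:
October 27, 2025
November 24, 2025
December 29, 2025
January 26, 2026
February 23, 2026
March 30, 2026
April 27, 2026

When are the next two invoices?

May 25, 2026; June 29, 2026

Every date is a Monday; gaps 28, 35, 28, 28, 35, 28 days.
Each is the last Monday of its month (at least one falls on the 29th or later, ruling out '4th Monday').
Last Monday of May 2026: May 25, 2026.
June 2026 ends with Monday June 29, 2026.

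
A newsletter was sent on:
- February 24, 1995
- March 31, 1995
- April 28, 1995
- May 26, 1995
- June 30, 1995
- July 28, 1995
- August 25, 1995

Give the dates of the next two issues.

These are Fridays with 35, 28, 28, 35, 28, 28-day gaps.
Each is the final Friday of its month — March 31, 1995 is past the 28th, so '4th Friday' doesn't fit.
Last Friday of September 1995: September 29, 1995.
Last Friday of October 1995: October 27, 1995.

September 29, 1995; October 27, 1995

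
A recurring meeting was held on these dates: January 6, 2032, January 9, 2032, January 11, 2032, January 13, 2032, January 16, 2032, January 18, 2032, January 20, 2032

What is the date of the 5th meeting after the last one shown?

Gaps: 3, 2, 2, 3, 2, 2 days — not constant, but cyclic with period 3.
The events fall on every Tuesday, Friday and Sunday.
The following Friday is January 23, 2032.
The following Sunday is January 25, 2032.
Next Tuesday: January 27, 2032.
Next Friday: January 30, 2032.
Next Sunday: February 1, 2032.

February 1, 2032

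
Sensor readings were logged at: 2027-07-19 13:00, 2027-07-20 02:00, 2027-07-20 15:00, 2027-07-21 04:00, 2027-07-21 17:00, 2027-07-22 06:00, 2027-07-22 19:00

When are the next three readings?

2027-07-23 08:00, 2027-07-23 21:00, 2027-07-24 10:00

Gaps: 13, 13, 13, 13, 13, 13 hours — each event is 13 hours after the previous one.
2027-07-22 19:00 + 13 h = 2027-07-23 08:00.
2027-07-23 08:00 + 13 h = 2027-07-23 21:00.
2027-07-23 21:00 + 13 h = 2027-07-24 10:00.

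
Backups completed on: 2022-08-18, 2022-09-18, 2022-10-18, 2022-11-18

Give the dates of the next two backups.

Each date is the 18th; the gaps (31, 30, 31) track the month lengths.
The rule is the 18th of each month.
December 2022: 2022-12-18.
January 2023: 2023-01-18.

2022-12-18, 2023-01-18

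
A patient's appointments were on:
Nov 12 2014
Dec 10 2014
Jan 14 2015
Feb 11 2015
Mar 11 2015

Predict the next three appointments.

Apr 8 2015, May 13 2015, Jun 10 2015

Gaps: 28, 35, 28, 28 days — a mix of 28 and 35. Every date is a Wednesday.
Each is the 2nd Wednesday of its month.
April 2015 — 2nd Wednesday is Apr 8 2015.
May 2015 — 2nd Wednesday is May 13 2015.
June 2015 — 2nd Wednesday is Jun 10 2015.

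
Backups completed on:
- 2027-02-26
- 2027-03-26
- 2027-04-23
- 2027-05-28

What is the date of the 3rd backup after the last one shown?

These are Fridays at 28- or 35-day spacing (28, 28, 35).
The pattern: 4th Friday of the month.
June 2027 — 4th Friday is 2027-06-25.
4th Friday of July 2027: 2027-07-23.
4th Friday of August 2027: 2027-08-27.

2027-08-27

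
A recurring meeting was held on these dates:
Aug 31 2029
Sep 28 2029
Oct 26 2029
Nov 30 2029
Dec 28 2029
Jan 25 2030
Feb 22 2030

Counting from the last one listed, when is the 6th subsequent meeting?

Aug 30 2030

These are Fridays with 28, 28, 35, 28, 28, 28-day gaps.
Each is the final Friday of its month — Aug 31 2029 is past the 28th, so '4th Friday' doesn't fit.
March 2030 ends with Friday Mar 29 2030.
Last Friday of April 2030: Apr 26 2030.
May 2030 ends with Friday May 31 2030.
June 2030 ends with Friday Jun 28 2030.
Last Friday of July 2030: Jul 26 2030.
August 2030 ends with Friday Aug 30 2030.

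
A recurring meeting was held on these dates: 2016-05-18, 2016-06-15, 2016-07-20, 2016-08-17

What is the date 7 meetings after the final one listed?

All dates are Wednesdays, 28, 35, 28 days apart.
Specifically, the 3rd Wednesday of each month.
3rd Wednesday of September 2016: 2016-09-21.
October 2016 — 3rd Wednesday is 2016-10-19.
November 2016 — 3rd Wednesday is 2016-11-16.
December 2016 — 3rd Wednesday is 2016-12-21.
January 2017 — 3rd Wednesday is 2017-01-18.
February 2017 — 3rd Wednesday is 2017-02-15.
3rd Wednesday of March 2017: 2017-03-15.

2017-03-15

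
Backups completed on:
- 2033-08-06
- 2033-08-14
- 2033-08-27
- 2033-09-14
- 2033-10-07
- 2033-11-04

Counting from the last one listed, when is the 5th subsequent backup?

The spacing grows by 5 each time: 8, 13, 18, 23, 28 days.
Next gap: 33 days. 2033-11-04 + 33 days = 2033-12-07.
Next gap: 38 days. 2033-12-07 + 38 days = 2034-01-14.
Next gap: 43 days. 2034-01-14 + 43 days = 2034-02-26.
Next gap: 48 days. 2034-02-26 + 48 days = 2034-04-15.
Next gap: 53 days. 2034-04-15 + 53 days = 2034-06-07.

2034-06-07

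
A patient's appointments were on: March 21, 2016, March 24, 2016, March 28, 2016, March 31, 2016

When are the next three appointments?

Gaps: 3, 4, 3 days — not constant, but cyclic with period 2.
The events fall on every Monday and Thursday.
Next Monday: April 4, 2016.
Next Thursday: April 7, 2016.
The following Monday is April 11, 2016.

April 4, 2016; April 7, 2016; April 11, 2016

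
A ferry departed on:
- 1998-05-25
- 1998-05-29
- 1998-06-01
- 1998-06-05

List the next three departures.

The gap pattern 4, 3, 4 repeats every 2 events.
These are the Mondays and Fridays of each week.
The following Monday is 1998-06-08.
The following Friday is 1998-06-12.
The following Monday is 1998-06-15.

1998-06-08, 1998-06-12, 1998-06-15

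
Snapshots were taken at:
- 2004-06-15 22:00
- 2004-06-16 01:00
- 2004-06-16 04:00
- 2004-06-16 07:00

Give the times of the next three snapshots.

2004-06-16 10:00, 2004-06-16 13:00, 2004-06-16 16:00

The interval is a steady 3 hours (3, 3, 3).
2004-06-16 07:00 + 3 h = 2004-06-16 10:00.
2004-06-16 10:00 + 3 h = 2004-06-16 13:00.
2004-06-16 13:00 + 3 h = 2004-06-16 16:00.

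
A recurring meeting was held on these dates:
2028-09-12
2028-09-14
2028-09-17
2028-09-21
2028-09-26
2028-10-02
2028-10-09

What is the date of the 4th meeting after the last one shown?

2028-11-16

Gaps: 2, 3, 4, 5, 6, 7 days — each gap is 1 larger than the previous one.
Next gap: 8 days. 2028-10-09 + 8 days = 2028-10-17.
Next gap: 9 days. 2028-10-17 + 9 days = 2028-10-26.
Next gap: 10 days. 2028-10-26 + 10 days = 2028-11-05.
Next gap: 11 days. 2028-11-05 + 11 days = 2028-11-16.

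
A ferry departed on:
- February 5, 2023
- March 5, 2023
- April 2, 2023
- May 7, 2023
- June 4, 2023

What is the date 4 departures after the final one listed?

October 1, 2023

All dates are Sundays, 28, 28, 35, 28 days apart.
Specifically, the 1st Sunday of each month.
1st Sunday of July 2023: July 2, 2023.
August 2023 — 1st Sunday is August 6, 2023.
1st Sunday of September 2023: September 3, 2023.
October 2023 — 1st Sunday is October 1, 2023.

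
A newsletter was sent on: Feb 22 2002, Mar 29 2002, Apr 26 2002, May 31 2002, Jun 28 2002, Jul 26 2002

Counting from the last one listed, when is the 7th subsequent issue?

Feb 28 2003

Every date is a Friday; gaps 35, 28, 35, 28, 28 days.
Each is the last Friday of its month (at least one falls on the 29th or later, ruling out '4th Friday').
August 2002 ends with Friday Aug 30 2002.
September 2002 ends with Friday Sep 27 2002.
October 2002 ends with Friday Oct 25 2002.
Last Friday of November 2002: Nov 29 2002.
December 2002 ends with Friday Dec 27 2002.
Last Friday of January 2003: Jan 31 2003.
February 2003 ends with Friday Feb 28 2003.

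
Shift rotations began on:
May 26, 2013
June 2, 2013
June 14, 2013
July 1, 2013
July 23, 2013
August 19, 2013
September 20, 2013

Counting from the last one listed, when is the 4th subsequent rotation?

March 17, 2014

The spacing grows by 5 each time: 7, 12, 17, 22, 27, 32 days.
Next gap: 37 days. September 20, 2013 + 37 days = October 27, 2013.
Next gap: 42 days. October 27, 2013 + 42 days = December 8, 2013.
Next gap: 47 days. December 8, 2013 + 47 days = January 24, 2014.
Next gap: 52 days. January 24, 2014 + 52 days = March 17, 2014.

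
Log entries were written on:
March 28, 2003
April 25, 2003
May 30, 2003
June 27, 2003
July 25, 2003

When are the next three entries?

These are Fridays with 28, 35, 28, 28-day gaps.
Each is the final Friday of its month — May 30, 2003 is past the 28th, so '4th Friday' doesn't fit.
Last Friday of August 2003: August 29, 2003.
September 2003 ends with Friday September 26, 2003.
Last Friday of October 2003: October 31, 2003.

August 29, 2003; September 26, 2003; October 31, 2003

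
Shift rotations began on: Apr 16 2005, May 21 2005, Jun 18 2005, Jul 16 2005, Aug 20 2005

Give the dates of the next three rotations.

Sep 17 2005, Oct 15 2005, Nov 19 2005

All dates are Saturdays, 35, 28, 28, 35 days apart.
Specifically, the 3rd Saturday of each month.
September 2005 — 3rd Saturday is Sep 17 2005.
October 2005 — 3rd Saturday is Oct 15 2005.
3rd Saturday of November 2005: Nov 19 2005.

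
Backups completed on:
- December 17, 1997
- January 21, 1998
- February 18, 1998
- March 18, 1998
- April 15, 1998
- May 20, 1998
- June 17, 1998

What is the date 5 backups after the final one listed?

November 18, 1998

These are Wednesdays at 28- or 35-day spacing (35, 28, 28, 28, 35, 28).
The pattern: 3rd Wednesday of the month.
3rd Wednesday of July 1998: July 15, 1998.
3rd Wednesday of August 1998: August 19, 1998.
September 1998 — 3rd Wednesday is September 16, 1998.
October 1998 — 3rd Wednesday is October 21, 1998.
3rd Wednesday of November 1998: November 18, 1998.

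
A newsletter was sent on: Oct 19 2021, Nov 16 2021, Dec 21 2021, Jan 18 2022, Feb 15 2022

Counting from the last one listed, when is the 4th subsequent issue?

All dates are Tuesdays, 28, 35, 28, 28 days apart.
Specifically, the 3rd Tuesday of each month.
3rd Tuesday of March 2022: Mar 15 2022.
April 2022 — 3rd Tuesday is Apr 19 2022.
3rd Tuesday of May 2022: May 17 2022.
3rd Tuesday of June 2022: Jun 21 2022.

Jun 21 2022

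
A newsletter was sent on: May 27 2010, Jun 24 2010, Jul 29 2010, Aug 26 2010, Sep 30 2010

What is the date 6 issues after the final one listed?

Mar 31 2011

These are Thursdays with 28, 35, 28, 35-day gaps.
Each is the final Thursday of its month — Jul 29 2010 is past the 28th, so '4th Thursday' doesn't fit.
October 2010 ends with Thursday Oct 28 2010.
Last Thursday of November 2010: Nov 25 2010.
December 2010 ends with Thursday Dec 30 2010.
Last Thursday of January 2011: Jan 27 2011.
Last Thursday of February 2011: Feb 24 2011.
March 2011 ends with Thursday Mar 31 2011.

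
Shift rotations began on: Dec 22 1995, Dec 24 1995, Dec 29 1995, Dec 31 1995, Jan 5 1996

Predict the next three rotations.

Jan 7 1996, Jan 12 1996, Jan 14 1996

The gap pattern 2, 5, 2, 5 repeats every 2 events.
These are the Fridays and Sundays of each week.
The following Sunday is Jan 7 1996.
Next Friday: Jan 12 1996.
Next Sunday: Jan 14 1996.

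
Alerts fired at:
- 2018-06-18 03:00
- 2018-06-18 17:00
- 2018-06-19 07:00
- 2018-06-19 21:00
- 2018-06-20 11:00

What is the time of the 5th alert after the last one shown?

2018-06-23 09:00

The interval is a steady 14 hours (14, 14, 14, 14).
2018-06-20 11:00 + 14 h = 2018-06-21 01:00.
2018-06-21 01:00 + 14 h = 2018-06-21 15:00.
2018-06-21 15:00 + 14 h = 2018-06-22 05:00.
2018-06-22 05:00 + 14 h = 2018-06-22 19:00.
2018-06-22 19:00 + 14 h = 2018-06-23 09:00.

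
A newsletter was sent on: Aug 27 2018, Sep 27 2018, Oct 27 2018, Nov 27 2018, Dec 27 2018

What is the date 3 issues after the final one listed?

Mar 27 2019

Each date is the 27th; the gaps (31, 30, 31, 30) track the month lengths.
The rule is the 27th of each month.
Next: January 2019 → Jan 27 2019.
February 2019: Feb 27 2019.
Next: March 2019 → Mar 27 2019.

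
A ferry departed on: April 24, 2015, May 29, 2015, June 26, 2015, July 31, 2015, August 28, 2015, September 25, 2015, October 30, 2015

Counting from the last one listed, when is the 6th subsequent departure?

April 29, 2016

Every date is a Friday; gaps 35, 28, 35, 28, 28, 35 days.
Each is the last Friday of its month (at least one falls on the 29th or later, ruling out '4th Friday').
Last Friday of November 2015: November 27, 2015.
December 2015 ends with Friday December 25, 2015.
Last Friday of January 2016: January 29, 2016.
February 2016 ends with Friday February 26, 2016.
March 2016 ends with Friday March 25, 2016.
April 2016 ends with Friday April 29, 2016.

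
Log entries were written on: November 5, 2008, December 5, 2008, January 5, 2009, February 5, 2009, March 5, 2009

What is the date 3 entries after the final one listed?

The day-of-month is always 5 (30, 31, 31, 28 days between events).
So this recurs on the 5th of each month.
Next: April 2009 → April 5, 2009.
Next: May 2009 → May 5, 2009.
Next: June 2009 → June 5, 2009.

June 5, 2009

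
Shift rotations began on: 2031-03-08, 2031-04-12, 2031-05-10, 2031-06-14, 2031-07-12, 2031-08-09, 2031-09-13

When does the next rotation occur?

Gaps: 35, 28, 35, 28, 28, 35 days — a mix of 28 and 35. Every date is a Saturday.
Each is the 2nd Saturday of its month.
2nd Saturday of October 2031: 2031-10-11.

2031-10-11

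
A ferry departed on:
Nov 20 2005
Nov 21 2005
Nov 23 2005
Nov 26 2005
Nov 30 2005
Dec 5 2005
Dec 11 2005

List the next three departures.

Dec 18 2005, Dec 26 2005, Jan 4 2006

The spacing grows by 1 each time: 1, 2, 3, 4, 5, 6 days.
Next gap: 7 days. Dec 11 2005 + 7 days = Dec 18 2005.
Next gap: 8 days. Dec 18 2005 + 8 days = Dec 26 2005.
Next gap: 9 days. Dec 26 2005 + 9 days = Jan 4 2006.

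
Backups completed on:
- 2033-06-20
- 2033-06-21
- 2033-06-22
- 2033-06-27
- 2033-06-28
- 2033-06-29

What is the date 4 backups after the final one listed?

2033-07-11

Gaps: 1, 1, 5, 1, 1 days — not constant, but cyclic with period 3.
The events fall on every Monday, Tuesday and Wednesday.
The following Monday is 2033-07-04.
Next Tuesday: 2033-07-05.
Next Wednesday: 2033-07-06.
The following Monday is 2033-07-11.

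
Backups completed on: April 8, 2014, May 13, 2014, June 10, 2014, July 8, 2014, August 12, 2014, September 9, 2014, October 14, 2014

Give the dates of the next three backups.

Gaps: 35, 28, 28, 35, 28, 35 days — a mix of 28 and 35. Every date is a Tuesday.
Each is the 2nd Tuesday of its month.
November 2014 — 2nd Tuesday is November 11, 2014.
December 2014 — 2nd Tuesday is December 9, 2014.
2nd Tuesday of January 2015: January 13, 2015.

November 11, 2014; December 9, 2014; January 13, 2015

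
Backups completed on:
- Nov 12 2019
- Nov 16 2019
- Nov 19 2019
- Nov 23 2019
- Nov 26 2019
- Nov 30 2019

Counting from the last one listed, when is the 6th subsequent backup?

Gaps: 4, 3, 4, 3, 4 days — not constant, but cyclic with period 2.
The events fall on every Tuesday and Saturday.
The following Tuesday is Dec 3 2019.
Next Saturday: Dec 7 2019.
The following Tuesday is Dec 10 2019.
The following Saturday is Dec 14 2019.
Next Tuesday: Dec 17 2019.
Next Saturday: Dec 21 2019.

Dec 21 2019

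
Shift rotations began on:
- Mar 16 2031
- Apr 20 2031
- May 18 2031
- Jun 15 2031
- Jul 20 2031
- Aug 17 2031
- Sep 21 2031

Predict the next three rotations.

Oct 19 2031, Nov 16 2031, Dec 21 2031

All dates are Sundays, 35, 28, 28, 35, 28, 35 days apart.
Specifically, the 3rd Sunday of each month.
October 2031 — 3rd Sunday is Oct 19 2031.
November 2031 — 3rd Sunday is Nov 16 2031.
3rd Sunday of December 2031: Dec 21 2031.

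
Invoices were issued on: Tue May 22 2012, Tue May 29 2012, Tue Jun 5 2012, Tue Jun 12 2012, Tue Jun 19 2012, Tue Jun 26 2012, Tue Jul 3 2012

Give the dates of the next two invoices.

The spacing is 7, 7, 7, 7, 7, 7 days — always 7 days.
Tue Jul 3 2012 + 7 days = Tue Jul 10 2012.
Tue Jul 10 2012 + 7 days = Tue Jul 17 2012.

Tue Jul 10 2012, Tue Jul 17 2012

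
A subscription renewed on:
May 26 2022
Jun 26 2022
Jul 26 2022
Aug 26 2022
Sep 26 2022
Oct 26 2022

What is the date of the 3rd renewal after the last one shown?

Gaps: 31, 30, 31, 31, 30 days — not constant. Every event is on the 26th of the month.
Pattern: the 26th of each month.
Next: November 2022 → Nov 26 2022.
December 2022: Dec 26 2022.
Next: January 2023 → Jan 26 2023.

Jan 26 2023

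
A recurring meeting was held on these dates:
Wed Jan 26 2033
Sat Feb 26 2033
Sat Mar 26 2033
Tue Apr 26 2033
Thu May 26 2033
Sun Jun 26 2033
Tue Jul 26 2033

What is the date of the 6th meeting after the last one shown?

Thu Jan 26 2034

The day-of-month is always 26 (31, 28, 31, 30, 31, 30 days between events).
So this recurs on the 26th of each month.
August 2033: Fri Aug 26 2033.
September 2033: Mon Sep 26 2033.
Next: October 2033 → Wed Oct 26 2033.
November 2033: Sat Nov 26 2033.
December 2033: Mon Dec 26 2033.
January 2034: Thu Jan 26 2034.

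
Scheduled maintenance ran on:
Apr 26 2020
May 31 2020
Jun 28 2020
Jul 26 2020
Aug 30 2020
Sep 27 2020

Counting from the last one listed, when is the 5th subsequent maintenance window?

Feb 28 2021

Every date is a Sunday; gaps 35, 28, 28, 35, 28 days.
Each is the last Sunday of its month (at least one falls on the 29th or later, ruling out '4th Sunday').
October 2020 ends with Sunday Oct 25 2020.
Last Sunday of November 2020: Nov 29 2020.
Last Sunday of December 2020: Dec 27 2020.
Last Sunday of January 2021: Jan 31 2021.
February 2021 ends with Sunday Feb 28 2021.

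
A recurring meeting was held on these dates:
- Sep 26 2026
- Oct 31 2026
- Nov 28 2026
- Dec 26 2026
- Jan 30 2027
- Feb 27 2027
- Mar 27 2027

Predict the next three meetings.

Apr 24 2027, May 29 2027, Jun 26 2027

All Saturdays; the gaps (35, 28, 28, 35, 28, 28) vary with month length.
This is the last Saturday of each month.
April 2027 ends with Saturday Apr 24 2027.
May 2027 ends with Saturday May 29 2027.
June 2027 ends with Saturday Jun 26 2027.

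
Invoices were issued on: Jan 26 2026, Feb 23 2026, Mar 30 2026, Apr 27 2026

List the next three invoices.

May 25 2026, Jun 29 2026, Jul 27 2026

Every date is a Monday; gaps 28, 35, 28 days.
Each is the last Monday of its month (at least one falls on the 29th or later, ruling out '4th Monday').
May 2026 ends with Monday May 25 2026.
June 2026 ends with Monday Jun 29 2026.
July 2026 ends with Monday Jul 27 2026.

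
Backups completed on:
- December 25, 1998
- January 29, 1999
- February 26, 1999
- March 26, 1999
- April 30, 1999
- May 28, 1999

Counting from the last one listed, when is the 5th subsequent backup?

All Fridays; the gaps (35, 28, 28, 35, 28) vary with month length.
This is the last Friday of each month.
June 1999 ends with Friday June 25, 1999.
July 1999 ends with Friday July 30, 1999.
Last Friday of August 1999: August 27, 1999.
Last Friday of September 1999: September 24, 1999.
October 1999 ends with Friday October 29, 1999.

October 29, 1999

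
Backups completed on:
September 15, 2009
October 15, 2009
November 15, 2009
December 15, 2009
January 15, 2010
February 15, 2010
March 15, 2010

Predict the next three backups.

April 15, 2010; May 15, 2010; June 15, 2010

Gaps: 30, 31, 30, 31, 31, 28 days — not constant. Every event is on the 15th of the month.
Pattern: the 15th of each month.
April 2010: April 15, 2010.
Next: May 2010 → May 15, 2010.
June 2010: June 15, 2010.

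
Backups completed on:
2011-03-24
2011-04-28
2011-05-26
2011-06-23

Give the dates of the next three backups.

2011-07-28, 2011-08-25, 2011-09-22

All dates are Thursdays, 35, 28, 28 days apart.
Specifically, the 4th Thursday of each month.
July 2011 — 4th Thursday is 2011-07-28.
August 2011 — 4th Thursday is 2011-08-25.
September 2011 — 4th Thursday is 2011-09-22.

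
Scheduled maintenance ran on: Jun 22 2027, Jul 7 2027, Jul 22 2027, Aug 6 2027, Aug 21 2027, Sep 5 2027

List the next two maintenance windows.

Every event comes 15 days after the last (15, 15, 15, 15, 15).
Sep 5 2027 + 15 days = Sep 20 2027.
Sep 20 2027 + 15 days = Oct 5 2027.

Sep 20 2027, Oct 5 2027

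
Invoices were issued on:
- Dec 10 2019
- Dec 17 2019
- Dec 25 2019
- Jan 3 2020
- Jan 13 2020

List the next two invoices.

Gaps: 7, 8, 9, 10 days — each gap is 1 larger than the previous one.
Next gap: 11 days. Jan 13 2020 + 11 days = Jan 24 2020.
Next gap: 12 days. Jan 24 2020 + 12 days = Feb 5 2020.

Jan 24 2020, Feb 5 2020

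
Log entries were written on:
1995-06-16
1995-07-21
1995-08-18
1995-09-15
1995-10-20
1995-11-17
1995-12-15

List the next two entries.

1996-01-19, 1996-02-16

These are Fridays at 28- or 35-day spacing (35, 28, 28, 35, 28, 28).
The pattern: 3rd Friday of the month.
3rd Friday of January 1996: 1996-01-19.
3rd Friday of February 1996: 1996-02-16.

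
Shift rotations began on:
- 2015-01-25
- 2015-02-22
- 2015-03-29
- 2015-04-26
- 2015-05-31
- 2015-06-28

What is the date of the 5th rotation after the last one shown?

2015-11-29

These are Sundays with 28, 35, 28, 35, 28-day gaps.
Each is the final Sunday of its month — 2015-03-29 is past the 28th, so '4th Sunday' doesn't fit.
July 2015 ends with Sunday 2015-07-26.
Last Sunday of August 2015: 2015-08-30.
Last Sunday of September 2015: 2015-09-27.
Last Sunday of October 2015: 2015-10-25.
November 2015 ends with Sunday 2015-11-29.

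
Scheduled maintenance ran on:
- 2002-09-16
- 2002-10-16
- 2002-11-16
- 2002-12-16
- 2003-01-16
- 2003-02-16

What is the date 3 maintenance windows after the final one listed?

Gaps: 30, 31, 30, 31, 31 days — not constant. Every event is on the 16th of the month.
Pattern: the 16th of each month.
March 2003: 2003-03-16.
Next: April 2003 → 2003-04-16.
May 2003: 2003-05-16.

2003-05-16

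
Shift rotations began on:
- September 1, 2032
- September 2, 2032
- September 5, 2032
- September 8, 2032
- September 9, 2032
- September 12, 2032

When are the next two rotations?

September 15, 2032; September 16, 2032

The gap pattern 1, 3, 3, 1, 3 repeats every 3 events.
These are the Wednesdays, Thursdays and Sundays of each week.
Next Wednesday: September 15, 2032.
The following Thursday is September 16, 2032.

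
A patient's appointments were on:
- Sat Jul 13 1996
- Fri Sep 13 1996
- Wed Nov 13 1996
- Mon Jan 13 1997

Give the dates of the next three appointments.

Gaps: 62, 61, 61 days — not constant. Every event is on the 13th of the month.
Pattern: the 13th of every 2 months.
Next: March 1997 → Thu Mar 13 1997.
Next: May 1997 → Tue May 13 1997.
July 1997: Sun Jul 13 1997.

Thu Mar 13 1997, Tue May 13 1997, Sun Jul 13 1997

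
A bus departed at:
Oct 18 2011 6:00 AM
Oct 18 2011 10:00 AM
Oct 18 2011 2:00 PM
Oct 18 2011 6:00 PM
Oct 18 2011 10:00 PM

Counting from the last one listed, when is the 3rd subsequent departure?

Oct 19 2011 10:00 AM

The interval is a steady 4 hours (4, 4, 4, 4).
Oct 18 2011 10:00 PM + 4 h = Oct 19 2011 2:00 AM.
Oct 19 2011 2:00 AM + 4 h = Oct 19 2011 6:00 AM.
Oct 19 2011 6:00 AM + 4 h = Oct 19 2011 10:00 AM.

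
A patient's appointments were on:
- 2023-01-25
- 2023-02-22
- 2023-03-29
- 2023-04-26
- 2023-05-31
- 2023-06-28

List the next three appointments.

These are Wednesdays with 28, 35, 28, 35, 28-day gaps.
Each is the final Wednesday of its month — 2023-03-29 is past the 28th, so '4th Wednesday' doesn't fit.
July 2023 ends with Wednesday 2023-07-26.
August 2023 ends with Wednesday 2023-08-30.
Last Wednesday of September 2023: 2023-09-27.

2023-07-26, 2023-08-30, 2023-09-27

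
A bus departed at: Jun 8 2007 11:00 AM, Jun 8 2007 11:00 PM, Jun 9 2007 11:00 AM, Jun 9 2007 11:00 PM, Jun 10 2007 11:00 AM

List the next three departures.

The interval is a steady 12 hours (12, 12, 12, 12).
Jun 10 2007 11:00 AM + 12 h = Jun 10 2007 11:00 PM.
Jun 10 2007 11:00 PM + 12 h = Jun 11 2007 11:00 AM.
Jun 11 2007 11:00 AM + 12 h = Jun 11 2007 11:00 PM.

Jun 10 2007 11:00 PM, Jun 11 2007 11:00 AM, Jun 11 2007 11:00 PM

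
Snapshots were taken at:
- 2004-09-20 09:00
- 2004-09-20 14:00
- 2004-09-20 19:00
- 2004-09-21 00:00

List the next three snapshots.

Gaps: 5, 5, 5 hours — each event is 5 hours after the previous one.
2004-09-21 00:00 + 5 h = 2004-09-21 05:00.
2004-09-21 05:00 + 5 h = 2004-09-21 10:00.
2004-09-21 10:00 + 5 h = 2004-09-21 15:00.

2004-09-21 05:00, 2004-09-21 10:00, 2004-09-21 15:00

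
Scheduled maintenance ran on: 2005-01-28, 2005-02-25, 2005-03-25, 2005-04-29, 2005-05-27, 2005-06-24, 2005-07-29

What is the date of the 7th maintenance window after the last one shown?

2006-02-24

Every date is a Friday; gaps 28, 28, 35, 28, 28, 35 days.
Each is the last Friday of its month (at least one falls on the 29th or later, ruling out '4th Friday').
August 2005 ends with Friday 2005-08-26.
September 2005 ends with Friday 2005-09-30.
October 2005 ends with Friday 2005-10-28.
November 2005 ends with Friday 2005-11-25.
December 2005 ends with Friday 2005-12-30.
Last Friday of January 2006: 2006-01-27.
Last Friday of February 2006: 2006-02-24.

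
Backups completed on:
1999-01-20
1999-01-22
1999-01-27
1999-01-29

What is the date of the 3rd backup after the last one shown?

1999-02-10

Every event lands on a Wednesday or Friday (gaps cycle 2, 5, 2).
So the schedule is: every Wednesday and Friday.
Next Wednesday: 1999-02-03.
The following Friday is 1999-02-05.
The following Wednesday is 1999-02-10.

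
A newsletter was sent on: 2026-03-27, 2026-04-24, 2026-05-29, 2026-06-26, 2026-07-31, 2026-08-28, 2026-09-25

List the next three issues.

2026-10-30, 2026-11-27, 2026-12-25

Every date is a Friday; gaps 28, 35, 28, 35, 28, 28 days.
Each is the last Friday of its month (at least one falls on the 29th or later, ruling out '4th Friday').
October 2026 ends with Friday 2026-10-30.
Last Friday of November 2026: 2026-11-27.
December 2026 ends with Friday 2026-12-25.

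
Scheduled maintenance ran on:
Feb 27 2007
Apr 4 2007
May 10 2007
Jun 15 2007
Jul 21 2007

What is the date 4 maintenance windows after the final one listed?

Gaps between consecutive events: 36, 36, 36, 36 days — a constant 36-day interval.
Jul 21 2007 + 36 days = Aug 26 2007.
Aug 26 2007 + 36 days = Oct 1 2007.
Oct 1 2007 + 36 days = Nov 6 2007.
Nov 6 2007 + 36 days = Dec 12 2007.

Dec 12 2007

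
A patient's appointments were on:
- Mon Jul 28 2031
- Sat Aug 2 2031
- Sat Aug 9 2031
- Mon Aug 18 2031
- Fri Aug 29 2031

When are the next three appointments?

Thu Sep 11 2031, Fri Sep 26 2031, Mon Oct 13 2031

Intervals are 5, 7, 9, 11 days — an arithmetic progression with common difference 2.
Next gap: 13 days. Fri Aug 29 2031 + 13 days = Thu Sep 11 2031.
Next gap: 15 days. Thu Sep 11 2031 + 15 days = Fri Sep 26 2031.
Next gap: 17 days. Fri Sep 26 2031 + 17 days = Mon Oct 13 2031.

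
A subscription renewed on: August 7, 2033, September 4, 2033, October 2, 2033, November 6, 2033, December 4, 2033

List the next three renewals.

All dates are Sundays, 28, 28, 35, 28 days apart.
Specifically, the 1st Sunday of each month.
January 2034 — 1st Sunday is January 1, 2034.
1st Sunday of February 2034: February 5, 2034.
March 2034 — 1st Sunday is March 5, 2034.

January 1, 2034; February 5, 2034; March 5, 2034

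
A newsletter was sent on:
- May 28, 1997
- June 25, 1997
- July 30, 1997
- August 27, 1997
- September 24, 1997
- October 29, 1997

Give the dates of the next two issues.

November 26, 1997; December 31, 1997

All Wednesdays; the gaps (28, 35, 28, 28, 35) vary with month length.
This is the last Wednesday of each month.
Last Wednesday of November 1997: November 26, 1997.
December 1997 ends with Wednesday December 31, 1997.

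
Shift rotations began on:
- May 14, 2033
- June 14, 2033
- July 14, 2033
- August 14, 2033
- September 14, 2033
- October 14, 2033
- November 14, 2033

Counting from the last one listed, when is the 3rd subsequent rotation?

February 14, 2034

Each date is the 14th; the gaps (31, 30, 31, 31, 30, 31) track the month lengths.
The rule is the 14th of each month.
Next: December 2033 → December 14, 2033.
January 2034: January 14, 2034.
Next: February 2034 → February 14, 2034.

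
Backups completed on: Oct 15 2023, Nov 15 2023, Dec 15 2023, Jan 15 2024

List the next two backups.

Each date is the 15th; the gaps (31, 30, 31) track the month lengths.
The rule is the 15th of each month.
Next: February 2024 → Feb 15 2024.
March 2024: Mar 15 2024.

Feb 15 2024, Mar 15 2024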